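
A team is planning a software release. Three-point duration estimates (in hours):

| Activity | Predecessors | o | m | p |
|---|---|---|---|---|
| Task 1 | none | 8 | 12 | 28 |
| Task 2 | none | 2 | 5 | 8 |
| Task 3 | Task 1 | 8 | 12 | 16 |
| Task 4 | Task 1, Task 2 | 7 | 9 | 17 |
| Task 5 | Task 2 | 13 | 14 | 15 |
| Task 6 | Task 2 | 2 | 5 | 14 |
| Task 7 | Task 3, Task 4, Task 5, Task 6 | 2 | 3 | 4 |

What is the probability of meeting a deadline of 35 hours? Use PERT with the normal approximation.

0.952

te_Task 1 = (8 + 4·12 + 28)/6 = 84/6 = 14; σ²_Task 1 = ((28−8)/6)² = 11.111
te_Task 2 = (2 + 4·5 + 8)/6 = 30/6 = 5; σ²_Task 2 = ((8−2)/6)² = 1.000
te_Task 3 = (8 + 4·12 + 16)/6 = 72/6 = 12; σ²_Task 3 = ((16−8)/6)² = 1.778
te_Task 4 = (7 + 4·9 + 17)/6 = 60/6 = 10; σ²_Task 4 = ((17−7)/6)² = 2.778
te_Task 5 = (13 + 4·14 + 15)/6 = 84/6 = 14; σ²_Task 5 = ((15−13)/6)² = 0.111
te_Task 6 = (2 + 4·5 + 14)/6 = 36/6 = 6; σ²_Task 6 = ((14−2)/6)² = 4.000
te_Task 7 = (2 + 4·3 + 4)/6 = 18/6 = 3; σ²_Task 7 = ((4−2)/6)² = 0.111

Forward pass:
ES_Task 1 = 0; EF_Task 1 = 14
ES_Task 2 = 0; EF_Task 2 = 5
ES_Task 3 = 14; EF_Task 3 = 14+12 = 26
ES_Task 4 = max(EF_Task 1=14, EF_Task 2=5) = 14; EF_Task 4 = 14+10 = 24
ES_Task 5 = 5; EF_Task 5 = 5+14 = 19
ES_Task 6 = 5; EF_Task 6 = 5+6 = 11
ES_Task 7 = max(EF_Task 3=26, EF_Task 4=24, EF_Task 5=19, EF_Task 6=11) = 26; EF_Task 7 = 26+3 = 29
Expected project duration μ = 29 hours. Critical path: Task 1 → Task 3 → Task 7.

Variance along critical path = 11.111 + 1.778 + 0.111 = 13.000; σ = √13.000 = 3.606 hours.
Z = (35 − 29) / 3.606 = 1.664
P(T ≤ 35) = Φ(1.664) ≈ 0.952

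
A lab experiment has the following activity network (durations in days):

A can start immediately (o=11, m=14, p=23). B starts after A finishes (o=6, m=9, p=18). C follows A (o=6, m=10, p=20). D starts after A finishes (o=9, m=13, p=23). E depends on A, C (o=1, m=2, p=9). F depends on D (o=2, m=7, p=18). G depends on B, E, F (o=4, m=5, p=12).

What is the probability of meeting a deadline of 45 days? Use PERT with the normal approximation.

te_A = (11 + 4·14 + 23)/6 = 90/6 = 15; σ²_A = ((23−11)/6)² = 4.000
te_B = (6 + 4·9 + 18)/6 = 60/6 = 10; σ²_B = ((18−6)/6)² = 4.000
te_C = (6 + 4·10 + 20)/6 = 66/6 = 11; σ²_C = ((20−6)/6)² = 5.444
te_D = (9 + 4·13 + 23)/6 = 84/6 = 14; σ²_D = ((23−9)/6)² = 5.444
te_E = (1 + 4·2 + 9)/6 = 18/6 = 3; σ²_E = ((9−1)/6)² = 1.778
te_F = (2 + 4·7 + 18)/6 = 48/6 = 8; σ²_F = ((18−2)/6)² = 7.111
te_G = (4 + 4·5 + 12)/6 = 36/6 = 6; σ²_G = ((12−4)/6)² = 1.778

Forward pass:
ES_A = 0; EF_A = 15
ES_B = 15; EF_B = 15+10 = 25
ES_C = 15; EF_C = 15+11 = 26
ES_D = 15; EF_D = 15+14 = 29
ES_E = max(EF_A=15, EF_C=26) = 26; EF_E = 26+3 = 29
ES_F = 29; EF_F = 29+8 = 37
ES_G = max(EF_B=25, EF_E=29, EF_F=37) = 37; EF_G = 37+6 = 43
Expected project duration μ = 43 days. Critical path: A → D → F → G.

Variance along critical path = 4.000 + 5.444 + 7.111 + 1.778 = 18.333; σ = √18.333 = 4.282 days.
Z = (45 − 43) / 4.282 = 0.467
P(T ≤ 45) = Φ(0.467) ≈ 0.680

0.680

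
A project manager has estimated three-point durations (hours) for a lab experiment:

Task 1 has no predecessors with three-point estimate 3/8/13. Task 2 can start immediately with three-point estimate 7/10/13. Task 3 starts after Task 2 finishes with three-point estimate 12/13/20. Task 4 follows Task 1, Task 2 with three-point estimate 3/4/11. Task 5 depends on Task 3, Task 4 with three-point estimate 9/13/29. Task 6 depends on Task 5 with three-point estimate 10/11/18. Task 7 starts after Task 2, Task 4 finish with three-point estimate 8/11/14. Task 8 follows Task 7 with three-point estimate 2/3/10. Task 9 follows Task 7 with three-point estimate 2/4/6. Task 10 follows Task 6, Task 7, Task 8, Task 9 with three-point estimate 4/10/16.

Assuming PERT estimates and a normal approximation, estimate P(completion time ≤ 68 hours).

0.943

te_Task 1 = (3 + 4·8 + 13)/6 = 48/6 = 8; σ²_Task 1 = ((13−3)/6)² = 2.778
te_Task 2 = (7 + 4·10 + 13)/6 = 60/6 = 10; σ²_Task 2 = ((13−7)/6)² = 1.000
te_Task 3 = (12 + 4·13 + 20)/6 = 84/6 = 14; σ²_Task 3 = ((20−12)/6)² = 1.778
te_Task 4 = (3 + 4·4 + 11)/6 = 30/6 = 5; σ²_Task 4 = ((11−3)/6)² = 1.778
te_Task 5 = (9 + 4·13 + 29)/6 = 90/6 = 15; σ²_Task 5 = ((29−9)/6)² = 11.111
te_Task 6 = (10 + 4·11 + 18)/6 = 72/6 = 12; σ²_Task 6 = ((18−10)/6)² = 1.778
te_Task 7 = (8 + 4·11 + 14)/6 = 66/6 = 11; σ²_Task 7 = ((14−8)/6)² = 1.000
te_Task 8 = (2 + 4·3 + 10)/6 = 24/6 = 4; σ²_Task 8 = ((10−2)/6)² = 1.778
te_Task 9 = (2 + 4·4 + 6)/6 = 24/6 = 4; σ²_Task 9 = ((6−2)/6)² = 0.444
te_Task 10 = (4 + 4·10 + 16)/6 = 60/6 = 10; σ²_Task 10 = ((16−4)/6)² = 4.000

Forward pass:
ES_Task 1 = 0; EF_Task 1 = 8
ES_Task 2 = 0; EF_Task 2 = 10
ES_Task 3 = 10; EF_Task 3 = 10+14 = 24
ES_Task 4 = max(EF_Task 1=8, EF_Task 2=10) = 10; EF_Task 4 = 10+5 = 15
ES_Task 5 = max(EF_Task 3=24, EF_Task 4=15) = 24; EF_Task 5 = 24+15 = 39
ES_Task 6 = 39; EF_Task 6 = 39+12 = 51
ES_Task 7 = max(EF_Task 2=10, EF_Task 4=15) = 15; EF_Task 7 = 15+11 = 26
ES_Task 8 = 26; EF_Task 8 = 26+4 = 30
ES_Task 9 = 26; EF_Task 9 = 26+4 = 30
ES_Task 10 = max(EF_Task 6=51, EF_Task 7=26, EF_Task 8=30, EF_Task 9=30) = 51; EF_Task 10 = 51+10 = 61
Expected project duration μ = 61 hours. Critical path: Task 2 → Task 3 → Task 5 → Task 6 → Task 10.

Variance along critical path = 1.000 + 1.778 + 11.111 + 1.778 + 4.000 = 19.667; σ = √19.667 = 4.435 hours.
Z = (68 − 61) / 4.435 = 1.578
P(T ≤ 68) = Φ(1.578) ≈ 0.943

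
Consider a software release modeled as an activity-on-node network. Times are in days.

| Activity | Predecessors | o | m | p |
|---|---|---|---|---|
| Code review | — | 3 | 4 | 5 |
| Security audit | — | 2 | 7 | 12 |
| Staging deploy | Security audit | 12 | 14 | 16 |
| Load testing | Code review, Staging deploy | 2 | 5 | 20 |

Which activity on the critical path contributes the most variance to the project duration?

Load testing

te_Code review = (3 + 4·4 + 5)/6 = 24/6 = 4; σ²_Code review = ((5−3)/6)² = 0.111
te_Security audit = (2 + 4·7 + 12)/6 = 42/6 = 7; σ²_Security audit = ((12−2)/6)² = 2.778
te_Staging deploy = (12 + 4·14 + 16)/6 = 84/6 = 14; σ²_Staging deploy = ((16−12)/6)² = 0.444
te_Load testing = (2 + 4·5 + 20)/6 = 42/6 = 7; σ²_Load testing = ((20−2)/6)² = 9.000

Forward pass:
ES_Code review = 0; EF_Code review = 4
ES_Security audit = 0; EF_Security audit = 7
ES_Staging deploy = 7; EF_Staging deploy = 7+14 = 21
ES_Load testing = max(EF_Code review=4, EF_Staging deploy=21) = 21; EF_Load testing = 21+7 = 28
Expected project duration μ = 28 days. Critical path: Security audit → Staging deploy → Load testing.

Variances on critical path: σ²_Security audit=2.778, σ²_Staging deploy=0.444, σ²_Load testing=9.000.
Largest is σ²_Load testing = 9.000.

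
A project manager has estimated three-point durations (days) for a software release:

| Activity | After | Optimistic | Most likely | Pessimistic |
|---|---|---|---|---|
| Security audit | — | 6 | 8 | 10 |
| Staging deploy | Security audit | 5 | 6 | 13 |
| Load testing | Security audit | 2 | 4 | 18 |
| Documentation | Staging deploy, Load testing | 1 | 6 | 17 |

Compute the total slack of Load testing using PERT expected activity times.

1 days

te_Security audit = (6 + 4·8 + 10)/6 = 48/6 = 8
te_Staging deploy = (5 + 4·6 + 13)/6 = 42/6 = 7
te_Load testing = (2 + 4·4 + 18)/6 = 36/6 = 6
te_Documentation = (1 + 4·6 + 17)/6 = 42/6 = 7

Forward pass:
ES_Security audit = 0; EF_Security audit = 8
ES_Staging deploy = 8; EF_Staging deploy = 8+7 = 15
ES_Load testing = 8; EF_Load testing = 8+6 = 14
ES_Documentation = max(EF_Staging deploy=15, EF_Load testing=14) = 15; EF_Documentation = 15+7 = 22
Expected project duration μ = 22 days. Critical path: Security audit → Staging deploy → Documentation.

Backward pass:
LF_Documentation = 22; LS_Documentation = 22−7 = 15
LF_Load testing = LS_Documentation = 15; LS_Load testing = 15−6 = 9
LF_Staging deploy = LS_Documentation = 15; LS_Staging deploy = 15−7 = 8
LF_Security audit = min(LS_Staging deploy=8, LS_Load testing=9) = 8; LS_Security audit = 8−8 = 0
Slack_Load testing = LS_Load testing − ES_Load testing = 9 − 8 = 1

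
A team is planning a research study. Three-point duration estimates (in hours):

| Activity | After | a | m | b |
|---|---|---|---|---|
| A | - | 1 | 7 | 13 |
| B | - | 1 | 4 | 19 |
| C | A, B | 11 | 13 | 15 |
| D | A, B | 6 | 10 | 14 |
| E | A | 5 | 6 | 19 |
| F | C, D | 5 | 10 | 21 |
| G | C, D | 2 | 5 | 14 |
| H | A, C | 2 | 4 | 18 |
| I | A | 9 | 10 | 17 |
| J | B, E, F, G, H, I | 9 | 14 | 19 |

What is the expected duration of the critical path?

te_A = (1 + 4·7 + 13)/6 = 42/6 = 7
te_B = (1 + 4·4 + 19)/6 = 36/6 = 6
te_C = (11 + 4·13 + 15)/6 = 78/6 = 13
te_D = (6 + 4·10 + 14)/6 = 60/6 = 10
te_E = (5 + 4·6 + 19)/6 = 48/6 = 8
te_F = (5 + 4·10 + 21)/6 = 66/6 = 11
te_G = (2 + 4·5 + 14)/6 = 36/6 = 6
te_H = (2 + 4·4 + 18)/6 = 36/6 = 6
te_I = (9 + 4·10 + 17)/6 = 66/6 = 11
te_J = (9 + 4·14 + 19)/6 = 84/6 = 14

Forward pass:
ES_A = 0; EF_A = 7
ES_B = 0; EF_B = 6
ES_C = max(EF_A=7, EF_B=6) = 7; EF_C = 7+13 = 20
ES_D = max(EF_A=7, EF_B=6) = 7; EF_D = 7+10 = 17
ES_E = 7; EF_E = 7+8 = 15
ES_F = max(EF_C=20, EF_D=17) = 20; EF_F = 20+11 = 31
ES_G = max(EF_C=20, EF_D=17) = 20; EF_G = 20+6 = 26
ES_H = max(EF_A=7, EF_C=20) = 20; EF_H = 20+6 = 26
ES_I = 7; EF_I = 7+11 = 18
ES_J = max(EF_B=6, EF_E=15, EF_F=31, EF_G=26, EF_H=26, EF_I=18) = 31; EF_J = 31+14 = 45
Expected project duration μ = 45 hours. Critical path: A → C → F → J.

45 hours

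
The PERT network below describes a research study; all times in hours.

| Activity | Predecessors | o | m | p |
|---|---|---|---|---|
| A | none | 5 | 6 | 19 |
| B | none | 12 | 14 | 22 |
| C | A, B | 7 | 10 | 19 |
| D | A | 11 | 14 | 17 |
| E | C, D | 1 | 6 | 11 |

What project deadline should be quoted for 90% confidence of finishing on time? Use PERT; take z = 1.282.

36.0 hours

te_A = (5 + 4·6 + 19)/6 = 48/6 = 8; σ²_A = ((19−5)/6)² = 5.444
te_B = (12 + 4·14 + 22)/6 = 90/6 = 15; σ²_B = ((22−12)/6)² = 2.778
te_C = (7 + 4·10 + 19)/6 = 66/6 = 11; σ²_C = ((19−7)/6)² = 4.000
te_D = (11 + 4·14 + 17)/6 = 84/6 = 14; σ²_D = ((17−11)/6)² = 1.000
te_E = (1 + 4·6 + 11)/6 = 36/6 = 6; σ²_E = ((11−1)/6)² = 2.778

Forward pass:
ES_A = 0; EF_A = 8
ES_B = 0; EF_B = 15
ES_C = max(EF_A=8, EF_B=15) = 15; EF_C = 15+11 = 26
ES_D = 8; EF_D = 8+14 = 22
ES_E = max(EF_C=26, EF_D=22) = 26; EF_E = 26+6 = 32
Expected project duration μ = 32 hours. Critical path: B → C → E.

Variance along critical path = 2.778 + 4.000 + 2.778 = 9.556; σ = 3.091 hours.
D = μ + z·σ = 32 + 1.282·3.091 = 36.0 hours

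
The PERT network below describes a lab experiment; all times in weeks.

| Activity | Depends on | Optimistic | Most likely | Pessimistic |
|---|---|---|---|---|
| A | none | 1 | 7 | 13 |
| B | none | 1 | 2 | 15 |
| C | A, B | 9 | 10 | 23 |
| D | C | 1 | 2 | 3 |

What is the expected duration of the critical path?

21 weeks

te_A = (1 + 4·7 + 13)/6 = 42/6 = 7
te_B = (1 + 4·2 + 15)/6 = 24/6 = 4
te_C = (9 + 4·10 + 23)/6 = 72/6 = 12
te_D = (1 + 4·2 + 3)/6 = 12/6 = 2

Forward pass:
ES_A = 0; EF_A = 7
ES_B = 0; EF_B = 4
ES_C = max(EF_A=7, EF_B=4) = 7; EF_C = 7+12 = 19
ES_D = 19; EF_D = 19+2 = 21
Expected project duration μ = 21 weeks. Critical path: A → C → D.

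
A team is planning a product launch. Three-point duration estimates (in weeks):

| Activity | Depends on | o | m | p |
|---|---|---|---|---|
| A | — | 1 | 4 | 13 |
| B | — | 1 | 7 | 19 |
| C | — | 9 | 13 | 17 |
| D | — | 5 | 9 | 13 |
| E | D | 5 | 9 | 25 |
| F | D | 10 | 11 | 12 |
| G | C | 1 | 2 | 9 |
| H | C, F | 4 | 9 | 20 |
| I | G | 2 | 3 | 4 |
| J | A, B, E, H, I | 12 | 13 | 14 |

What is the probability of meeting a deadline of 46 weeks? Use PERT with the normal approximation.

te_A = (1 + 4·4 + 13)/6 = 30/6 = 5; σ²_A = ((13−1)/6)² = 4.000
te_B = (1 + 4·7 + 19)/6 = 48/6 = 8; σ²_B = ((19−1)/6)² = 9.000
te_C = (9 + 4·13 + 17)/6 = 78/6 = 13; σ²_C = ((17−9)/6)² = 1.778
te_D = (5 + 4·9 + 13)/6 = 54/6 = 9; σ²_D = ((13−5)/6)² = 1.778
te_E = (5 + 4·9 + 25)/6 = 66/6 = 11; σ²_E = ((25−5)/6)² = 11.111
te_F = (10 + 4·11 + 12)/6 = 66/6 = 11; σ²_F = ((12−10)/6)² = 0.111
te_G = (1 + 4·2 + 9)/6 = 18/6 = 3; σ²_G = ((9−1)/6)² = 1.778
te_H = (4 + 4·9 + 20)/6 = 60/6 = 10; σ²_H = ((20−4)/6)² = 7.111
te_I = (2 + 4·3 + 4)/6 = 18/6 = 3; σ²_I = ((4−2)/6)² = 0.111
te_J = (12 + 4·13 + 14)/6 = 78/6 = 13; σ²_J = ((14−12)/6)² = 0.111

Forward pass:
ES_A = 0; EF_A = 5
ES_B = 0; EF_B = 8
ES_C = 0; EF_C = 13
ES_D = 0; EF_D = 9
ES_E = 9; EF_E = 9+11 = 20
ES_F = 9; EF_F = 9+11 = 20
ES_G = 13; EF_G = 13+3 = 16
ES_H = max(EF_C=13, EF_F=20) = 20; EF_H = 20+10 = 30
ES_I = 16; EF_I = 16+3 = 19
ES_J = max(EF_A=5, EF_B=8, EF_E=20, EF_H=30, EF_I=19) = 30; EF_J = 30+13 = 43
Expected project duration μ = 43 weeks. Critical path: D → F → H → J.

Variance along critical path = 1.778 + 0.111 + 7.111 + 0.111 = 9.111; σ = √9.111 = 3.018 weeks.
Z = (46 − 43) / 3.018 = 0.994
P(T ≤ 46) = Φ(0.994) ≈ 0.840

0.840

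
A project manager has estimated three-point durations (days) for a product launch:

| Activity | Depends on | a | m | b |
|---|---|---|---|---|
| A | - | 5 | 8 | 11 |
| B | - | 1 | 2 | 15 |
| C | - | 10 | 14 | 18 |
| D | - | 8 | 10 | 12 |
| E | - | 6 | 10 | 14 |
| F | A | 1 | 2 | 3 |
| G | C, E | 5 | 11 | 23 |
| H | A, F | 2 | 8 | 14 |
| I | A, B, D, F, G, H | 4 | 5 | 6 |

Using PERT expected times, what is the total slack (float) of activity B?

22 days

te_A = (5 + 4·8 + 11)/6 = 48/6 = 8
te_B = (1 + 4·2 + 15)/6 = 24/6 = 4
te_C = (10 + 4·14 + 18)/6 = 84/6 = 14
te_D = (8 + 4·10 + 12)/6 = 60/6 = 10
te_E = (6 + 4·10 + 14)/6 = 60/6 = 10
te_F = (1 + 4·2 + 3)/6 = 12/6 = 2
te_G = (5 + 4·11 + 23)/6 = 72/6 = 12
te_H = (2 + 4·8 + 14)/6 = 48/6 = 8
te_I = (4 + 4·5 + 6)/6 = 30/6 = 5

Forward pass:
ES_A = 0; EF_A = 8
ES_B = 0; EF_B = 4
ES_C = 0; EF_C = 14
ES_D = 0; EF_D = 10
ES_E = 0; EF_E = 10
ES_F = 8; EF_F = 8+2 = 10
ES_G = max(EF_C=14, EF_E=10) = 14; EF_G = 14+12 = 26
ES_H = max(EF_A=8, EF_F=10) = 10; EF_H = 10+8 = 18
ES_I = max(EF_A=8, EF_B=4, EF_D=10, EF_F=10, EF_G=26, EF_H=18) = 26; EF_I = 26+5 = 31
Expected project duration μ = 31 days. Critical path: C → G → I.

Backward pass:
LF_I = 31; LS_I = 31−5 = 26
LF_H = LS_I = 26; LS_H = 26−8 = 18
LF_G = LS_I = 26; LS_G = 26−12 = 14
LF_F = min(LS_H=18, LS_I=26) = 18; LS_F = 18−2 = 16
LF_E = LS_G = 14; LS_E = 14−10 = 4
LF_D = LS_I = 26; LS_D = 26−10 = 16
LF_C = LS_G = 14; LS_C = 14−14 = 0
LF_B = LS_I = 26; LS_B = 26−4 = 22
LF_A = min(LS_F=16, LS_H=18, LS_I=26) = 16; LS_A = 16−8 = 8
Slack_B = LS_B − ES_B = 22 − 0 = 22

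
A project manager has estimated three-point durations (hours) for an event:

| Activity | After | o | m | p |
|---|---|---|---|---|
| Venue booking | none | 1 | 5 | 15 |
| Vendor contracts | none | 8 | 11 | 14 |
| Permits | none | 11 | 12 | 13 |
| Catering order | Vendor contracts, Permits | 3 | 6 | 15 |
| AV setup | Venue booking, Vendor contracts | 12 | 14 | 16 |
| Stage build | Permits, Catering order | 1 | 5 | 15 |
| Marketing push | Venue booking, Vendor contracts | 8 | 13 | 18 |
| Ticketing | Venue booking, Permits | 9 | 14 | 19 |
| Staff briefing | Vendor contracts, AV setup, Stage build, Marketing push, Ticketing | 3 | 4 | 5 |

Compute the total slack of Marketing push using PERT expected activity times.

te_Venue booking = (1 + 4·5 + 15)/6 = 36/6 = 6
te_Vendor contracts = (8 + 4·11 + 14)/6 = 66/6 = 11
te_Permits = (11 + 4·12 + 13)/6 = 72/6 = 12
te_Catering order = (3 + 4·6 + 15)/6 = 42/6 = 7
te_AV setup = (12 + 4·14 + 16)/6 = 84/6 = 14
te_Stage build = (1 + 4·5 + 15)/6 = 36/6 = 6
te_Marketing push = (8 + 4·13 + 18)/6 = 78/6 = 13
te_Ticketing = (9 + 4·14 + 19)/6 = 84/6 = 14
te_Staff briefing = (3 + 4·4 + 5)/6 = 24/6 = 4

Forward pass:
ES_Venue booking = 0; EF_Venue booking = 6
ES_Vendor contracts = 0; EF_Vendor contracts = 11
ES_Permits = 0; EF_Permits = 12
ES_Catering order = max(EF_Vendor contracts=11, EF_Permits=12) = 12; EF_Catering order = 12+7 = 19
ES_AV setup = max(EF_Venue booking=6, EF_Vendor contracts=11) = 11; EF_AV setup = 11+14 = 25
ES_Stage build = max(EF_Permits=12, EF_Catering order=19) = 19; EF_Stage build = 19+6 = 25
ES_Marketing push = max(EF_Venue booking=6, EF_Vendor contracts=11) = 11; EF_Marketing push = 11+13 = 24
ES_Ticketing = max(EF_Venue booking=6, EF_Permits=12) = 12; EF_Ticketing = 12+14 = 26
ES_Staff briefing = max(EF_Vendor contracts=11, EF_AV setup=25, EF_Stage build=25, EF_Marketing push=24, EF_Ticketing=26) = 26; EF_Staff briefing = 26+4 = 30
Expected project duration μ = 30 hours. Critical path: Permits → Ticketing → Staff briefing.

Backward pass:
LF_Staff briefing = 30; LS_Staff briefing = 30−4 = 26
LF_Ticketing = LS_Staff briefing = 26; LS_Ticketing = 26−14 = 12
LF_Marketing push = LS_Staff briefing = 26; LS_Marketing push = 26−13 = 13
LF_Stage build = LS_Staff briefing = 26; LS_Stage build = 26−6 = 20
LF_AV setup = LS_Staff briefing = 26; LS_AV setup = 26−14 = 12
LF_Catering order = LS_Stage build = 20; LS_Catering order = 20−7 = 13
LF_Permits = min(LS_Catering order=13, LS_Stage build=20, LS_Ticketing=12) = 12; LS_Permits = 12−12 = 0
LF_Vendor contracts = min(LS_Catering order=13, LS_AV setup=12, LS_Marketing push=13, LS_Staff briefing=26) = 12; LS_Vendor contracts = 12−11 = 1
LF_Venue booking = min(LS_AV setup=12, LS_Marketing push=13, LS_Ticketing=12) = 12; LS_Venue booking = 12−6 = 6
Slack_Marketing push = LS_Marketing push − ES_Marketing push = 13 − 11 = 2

2 hours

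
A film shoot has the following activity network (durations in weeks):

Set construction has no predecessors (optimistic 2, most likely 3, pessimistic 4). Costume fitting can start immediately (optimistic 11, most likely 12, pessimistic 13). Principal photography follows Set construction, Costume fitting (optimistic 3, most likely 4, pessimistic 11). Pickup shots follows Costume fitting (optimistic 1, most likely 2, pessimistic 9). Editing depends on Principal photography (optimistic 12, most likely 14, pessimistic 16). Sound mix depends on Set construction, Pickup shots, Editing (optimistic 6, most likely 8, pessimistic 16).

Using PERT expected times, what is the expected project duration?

te_Set construction = (2 + 4·3 + 4)/6 = 18/6 = 3
te_Costume fitting = (11 + 4·12 + 13)/6 = 72/6 = 12
te_Principal photography = (3 + 4·4 + 11)/6 = 30/6 = 5
te_Pickup shots = (1 + 4·2 + 9)/6 = 18/6 = 3
te_Editing = (12 + 4·14 + 16)/6 = 84/6 = 14
te_Sound mix = (6 + 4·8 + 16)/6 = 54/6 = 9

Forward pass:
ES_Set construction = 0; EF_Set construction = 3
ES_Costume fitting = 0; EF_Costume fitting = 12
ES_Principal photography = max(EF_Set construction=3, EF_Costume fitting=12) = 12; EF_Principal photography = 12+5 = 17
ES_Pickup shots = 12; EF_Pickup shots = 12+3 = 15
ES_Editing = 17; EF_Editing = 17+14 = 31
ES_Sound mix = max(EF_Set construction=3, EF_Pickup shots=15, EF_Editing=31) = 31; EF_Sound mix = 31+9 = 40
Expected project duration μ = 40 weeks. Critical path: Costume fitting → Principal photography → Editing → Sound mix.

40 weeks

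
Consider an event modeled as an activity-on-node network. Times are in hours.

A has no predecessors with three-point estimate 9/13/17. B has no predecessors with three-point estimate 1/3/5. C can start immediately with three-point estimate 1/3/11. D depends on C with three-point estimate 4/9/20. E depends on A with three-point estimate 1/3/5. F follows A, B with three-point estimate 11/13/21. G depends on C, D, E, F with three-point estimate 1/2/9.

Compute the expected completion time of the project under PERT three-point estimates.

te_A = (9 + 4·13 + 17)/6 = 78/6 = 13
te_B = (1 + 4·3 + 5)/6 = 18/6 = 3
te_C = (1 + 4·3 + 11)/6 = 24/6 = 4
te_D = (4 + 4·9 + 20)/6 = 60/6 = 10
te_E = (1 + 4·3 + 5)/6 = 18/6 = 3
te_F = (11 + 4·13 + 21)/6 = 84/6 = 14
te_G = (1 + 4·2 + 9)/6 = 18/6 = 3

Forward pass:
ES_A = 0; EF_A = 13
ES_B = 0; EF_B = 3
ES_C = 0; EF_C = 4
ES_D = 4; EF_D = 4+10 = 14
ES_E = 13; EF_E = 13+3 = 16
ES_F = max(EF_A=13, EF_B=3) = 13; EF_F = 13+14 = 27
ES_G = max(EF_C=4, EF_D=14, EF_E=16, EF_F=27) = 27; EF_G = 27+3 = 30
Expected project duration μ = 30 hours. Critical path: A → F → G.

30 hours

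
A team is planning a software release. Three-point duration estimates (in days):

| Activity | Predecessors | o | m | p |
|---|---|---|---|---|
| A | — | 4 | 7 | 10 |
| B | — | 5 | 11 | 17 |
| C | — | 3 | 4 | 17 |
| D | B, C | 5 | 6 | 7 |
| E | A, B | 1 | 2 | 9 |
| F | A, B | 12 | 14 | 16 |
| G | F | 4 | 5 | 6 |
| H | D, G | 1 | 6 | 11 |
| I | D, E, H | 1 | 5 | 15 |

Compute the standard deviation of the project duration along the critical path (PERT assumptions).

3.57 days

te_A = (4 + 4·7 + 10)/6 = 42/6 = 7; σ²_A = ((10−4)/6)² = 1.000
te_B = (5 + 4·11 + 17)/6 = 66/6 = 11; σ²_B = ((17−5)/6)² = 4.000
te_C = (3 + 4·4 + 17)/6 = 36/6 = 6; σ²_C = ((17−3)/6)² = 5.444
te_D = (5 + 4·6 + 7)/6 = 36/6 = 6; σ²_D = ((7−5)/6)² = 0.111
te_E = (1 + 4·2 + 9)/6 = 18/6 = 3; σ²_E = ((9−1)/6)² = 1.778
te_F = (12 + 4·14 + 16)/6 = 84/6 = 14; σ²_F = ((16−12)/6)² = 0.444
te_G = (4 + 4·5 + 6)/6 = 30/6 = 5; σ²_G = ((6−4)/6)² = 0.111
te_H = (1 + 4·6 + 11)/6 = 36/6 = 6; σ²_H = ((11−1)/6)² = 2.778
te_I = (1 + 4·5 + 15)/6 = 36/6 = 6; σ²_I = ((15−1)/6)² = 5.444

Forward pass:
ES_A = 0; EF_A = 7
ES_B = 0; EF_B = 11
ES_C = 0; EF_C = 6
ES_D = max(EF_B=11, EF_C=6) = 11; EF_D = 11+6 = 17
ES_E = max(EF_A=7, EF_B=11) = 11; EF_E = 11+3 = 14
ES_F = max(EF_A=7, EF_B=11) = 11; EF_F = 11+14 = 25
ES_G = 25; EF_G = 25+5 = 30
ES_H = max(EF_D=17, EF_G=30) = 30; EF_H = 30+6 = 36
ES_I = max(EF_D=17, EF_E=14, EF_H=36) = 36; EF_I = 36+6 = 42
Expected project duration μ = 42 days. Critical path: B → F → G → H → I.

Variance along critical path = 4.000 + 0.444 + 0.111 + 2.778 + 5.444 = 12.778
σ = √12.778 = 3.575 days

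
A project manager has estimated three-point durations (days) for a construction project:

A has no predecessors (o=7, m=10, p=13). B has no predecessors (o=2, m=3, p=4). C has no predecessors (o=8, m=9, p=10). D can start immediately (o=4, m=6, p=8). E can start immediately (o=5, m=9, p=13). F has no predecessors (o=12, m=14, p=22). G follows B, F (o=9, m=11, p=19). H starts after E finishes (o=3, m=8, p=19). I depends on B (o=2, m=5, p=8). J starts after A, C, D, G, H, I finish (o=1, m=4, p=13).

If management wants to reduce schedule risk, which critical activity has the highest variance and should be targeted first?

te_A = (7 + 4·10 + 13)/6 = 60/6 = 10; σ²_A = ((13−7)/6)² = 1.000
te_B = (2 + 4·3 + 4)/6 = 18/6 = 3; σ²_B = ((4−2)/6)² = 0.111
te_C = (8 + 4·9 + 10)/6 = 54/6 = 9; σ²_C = ((10−8)/6)² = 0.111
te_D = (4 + 4·6 + 8)/6 = 36/6 = 6; σ²_D = ((8−4)/6)² = 0.444
te_E = (5 + 4·9 + 13)/6 = 54/6 = 9; σ²_E = ((13−5)/6)² = 1.778
te_F = (12 + 4·14 + 22)/6 = 90/6 = 15; σ²_F = ((22−12)/6)² = 2.778
te_G = (9 + 4·11 + 19)/6 = 72/6 = 12; σ²_G = ((19−9)/6)² = 2.778
te_H = (3 + 4·8 + 19)/6 = 54/6 = 9; σ²_H = ((19−3)/6)² = 7.111
te_I = (2 + 4·5 + 8)/6 = 30/6 = 5; σ²_I = ((8−2)/6)² = 1.000
te_J = (1 + 4·4 + 13)/6 = 30/6 = 5; σ²_J = ((13−1)/6)² = 4.000

Forward pass:
ES_A = 0; EF_A = 10
ES_B = 0; EF_B = 3
ES_C = 0; EF_C = 9
ES_D = 0; EF_D = 6
ES_E = 0; EF_E = 9
ES_F = 0; EF_F = 15
ES_G = max(EF_B=3, EF_F=15) = 15; EF_G = 15+12 = 27
ES_H = 9; EF_H = 9+9 = 18
ES_I = 3; EF_I = 3+5 = 8
ES_J = max(EF_A=10, EF_C=9, EF_D=6, EF_G=27, EF_H=18, EF_I=8) = 27; EF_J = 27+5 = 32
Expected project duration μ = 32 days. Critical path: F → G → J.

Variances on critical path: σ²_F=2.778, σ²_G=2.778, σ²_J=4.000.
Largest is σ²_J = 4.000.

J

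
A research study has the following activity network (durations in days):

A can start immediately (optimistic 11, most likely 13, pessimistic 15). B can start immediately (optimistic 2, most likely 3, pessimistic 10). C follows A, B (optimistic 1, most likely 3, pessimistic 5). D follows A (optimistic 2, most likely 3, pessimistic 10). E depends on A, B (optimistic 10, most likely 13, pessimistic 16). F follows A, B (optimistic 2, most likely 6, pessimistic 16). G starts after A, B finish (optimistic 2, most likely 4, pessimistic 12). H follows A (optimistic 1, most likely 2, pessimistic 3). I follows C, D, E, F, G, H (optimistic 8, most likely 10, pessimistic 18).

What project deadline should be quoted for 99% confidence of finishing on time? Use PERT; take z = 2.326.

41.8 days

te_A = (11 + 4·13 + 15)/6 = 78/6 = 13; σ²_A = ((15−11)/6)² = 0.444
te_B = (2 + 4·3 + 10)/6 = 24/6 = 4; σ²_B = ((10−2)/6)² = 1.778
te_C = (1 + 4·3 + 5)/6 = 18/6 = 3; σ²_C = ((5−1)/6)² = 0.444
te_D = (2 + 4·3 + 10)/6 = 24/6 = 4; σ²_D = ((10−2)/6)² = 1.778
te_E = (10 + 4·13 + 16)/6 = 78/6 = 13; σ²_E = ((16−10)/6)² = 1.000
te_F = (2 + 4·6 + 16)/6 = 42/6 = 7; σ²_F = ((16−2)/6)² = 5.444
te_G = (2 + 4·4 + 12)/6 = 30/6 = 5; σ²_G = ((12−2)/6)² = 2.778
te_H = (1 + 4·2 + 3)/6 = 12/6 = 2; σ²_H = ((3−1)/6)² = 0.111
te_I = (8 + 4·10 + 18)/6 = 66/6 = 11; σ²_I = ((18−8)/6)² = 2.778

Forward pass:
ES_A = 0; EF_A = 13
ES_B = 0; EF_B = 4
ES_C = max(EF_A=13, EF_B=4) = 13; EF_C = 13+3 = 16
ES_D = 13; EF_D = 13+4 = 17
ES_E = max(EF_A=13, EF_B=4) = 13; EF_E = 13+13 = 26
ES_F = max(EF_A=13, EF_B=4) = 13; EF_F = 13+7 = 20
ES_G = max(EF_A=13, EF_B=4) = 13; EF_G = 13+5 = 18
ES_H = 13; EF_H = 13+2 = 15
ES_I = max(EF_C=16, EF_D=17, EF_E=26, EF_F=20, EF_G=18, EF_H=15) = 26; EF_I = 26+11 = 37
Expected project duration μ = 37 days. Critical path: A → E → I.

Variance along critical path = 0.444 + 1.000 + 2.778 = 4.222; σ = 2.055 days.
D = μ + z·σ = 37 + 2.326·2.055 = 41.8 days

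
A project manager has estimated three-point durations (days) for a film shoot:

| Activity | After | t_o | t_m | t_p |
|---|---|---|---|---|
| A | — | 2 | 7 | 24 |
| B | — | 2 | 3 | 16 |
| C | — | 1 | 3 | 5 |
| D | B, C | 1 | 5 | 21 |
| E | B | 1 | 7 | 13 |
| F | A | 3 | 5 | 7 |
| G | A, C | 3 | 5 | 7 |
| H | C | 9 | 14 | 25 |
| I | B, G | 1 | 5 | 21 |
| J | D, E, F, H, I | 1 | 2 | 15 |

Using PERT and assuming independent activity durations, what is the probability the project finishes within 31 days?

te_A = (2 + 4·7 + 24)/6 = 54/6 = 9; σ²_A = ((24−2)/6)² = 13.444
te_B = (2 + 4·3 + 16)/6 = 30/6 = 5; σ²_B = ((16−2)/6)² = 5.444
te_C = (1 + 4·3 + 5)/6 = 18/6 = 3; σ²_C = ((5−1)/6)² = 0.444
te_D = (1 + 4·5 + 21)/6 = 42/6 = 7; σ²_D = ((21−1)/6)² = 11.111
te_E = (1 + 4·7 + 13)/6 = 42/6 = 7; σ²_E = ((13−1)/6)² = 4.000
te_F = (3 + 4·5 + 7)/6 = 30/6 = 5; σ²_F = ((7−3)/6)² = 0.444
te_G = (3 + 4·5 + 7)/6 = 30/6 = 5; σ²_G = ((7−3)/6)² = 0.444
te_H = (9 + 4·14 + 25)/6 = 90/6 = 15; σ²_H = ((25−9)/6)² = 7.111
te_I = (1 + 4·5 + 21)/6 = 42/6 = 7; σ²_I = ((21−1)/6)² = 11.111
te_J = (1 + 4·2 + 15)/6 = 24/6 = 4; σ²_J = ((15−1)/6)² = 5.444

Forward pass:
ES_A = 0; EF_A = 9
ES_B = 0; EF_B = 5
ES_C = 0; EF_C = 3
ES_D = max(EF_B=5, EF_C=3) = 5; EF_D = 5+7 = 12
ES_E = 5; EF_E = 5+7 = 12
ES_F = 9; EF_F = 9+5 = 14
ES_G = max(EF_A=9, EF_C=3) = 9; EF_G = 9+5 = 14
ES_H = 3; EF_H = 3+15 = 18
ES_I = max(EF_B=5, EF_G=14) = 14; EF_I = 14+7 = 21
ES_J = max(EF_D=12, EF_E=12, EF_F=14, EF_H=18, EF_I=21) = 21; EF_J = 21+4 = 25
Expected project duration μ = 25 days. Critical path: A → G → I → J.

Variance along critical path = 13.444 + 0.444 + 11.111 + 5.444 = 30.444; σ = √30.444 = 5.518 days.
Z = (31 − 25) / 5.518 = 1.087
P(T ≤ 31) = Φ(1.087) ≈ 0.862

0.862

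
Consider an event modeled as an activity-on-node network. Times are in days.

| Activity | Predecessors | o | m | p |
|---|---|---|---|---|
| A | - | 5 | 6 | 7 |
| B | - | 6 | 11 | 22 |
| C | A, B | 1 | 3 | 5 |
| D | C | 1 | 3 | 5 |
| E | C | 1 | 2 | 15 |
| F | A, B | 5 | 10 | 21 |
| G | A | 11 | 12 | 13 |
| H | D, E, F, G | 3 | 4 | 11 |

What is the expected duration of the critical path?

te_A = (5 + 4·6 + 7)/6 = 36/6 = 6
te_B = (6 + 4·11 + 22)/6 = 72/6 = 12
te_C = (1 + 4·3 + 5)/6 = 18/6 = 3
te_D = (1 + 4·3 + 5)/6 = 18/6 = 3
te_E = (1 + 4·2 + 15)/6 = 24/6 = 4
te_F = (5 + 4·10 + 21)/6 = 66/6 = 11
te_G = (11 + 4·12 + 13)/6 = 72/6 = 12
te_H = (3 + 4·4 + 11)/6 = 30/6 = 5

Forward pass:
ES_A = 0; EF_A = 6
ES_B = 0; EF_B = 12
ES_C = max(EF_A=6, EF_B=12) = 12; EF_C = 12+3 = 15
ES_D = 15; EF_D = 15+3 = 18
ES_E = 15; EF_E = 15+4 = 19
ES_F = max(EF_A=6, EF_B=12) = 12; EF_F = 12+11 = 23
ES_G = 6; EF_G = 6+12 = 18
ES_H = max(EF_D=18, EF_E=19, EF_F=23, EF_G=18) = 23; EF_H = 23+5 = 28
Expected project duration μ = 28 days. Critical path: B → F → H.

28 days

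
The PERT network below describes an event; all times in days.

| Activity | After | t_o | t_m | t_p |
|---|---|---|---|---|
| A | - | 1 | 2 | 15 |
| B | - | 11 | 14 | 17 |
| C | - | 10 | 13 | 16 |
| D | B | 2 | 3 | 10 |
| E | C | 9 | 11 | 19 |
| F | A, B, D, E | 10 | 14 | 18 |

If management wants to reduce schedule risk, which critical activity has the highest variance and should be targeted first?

E

te_A = (1 + 4·2 + 15)/6 = 24/6 = 4; σ²_A = ((15−1)/6)² = 5.444
te_B = (11 + 4·14 + 17)/6 = 84/6 = 14; σ²_B = ((17−11)/6)² = 1.000
te_C = (10 + 4·13 + 16)/6 = 78/6 = 13; σ²_C = ((16−10)/6)² = 1.000
te_D = (2 + 4·3 + 10)/6 = 24/6 = 4; σ²_D = ((10−2)/6)² = 1.778
te_E = (9 + 4·11 + 19)/6 = 72/6 = 12; σ²_E = ((19−9)/6)² = 2.778
te_F = (10 + 4·14 + 18)/6 = 84/6 = 14; σ²_F = ((18−10)/6)² = 1.778

Forward pass:
ES_A = 0; EF_A = 4
ES_B = 0; EF_B = 14
ES_C = 0; EF_C = 13
ES_D = 14; EF_D = 14+4 = 18
ES_E = 13; EF_E = 13+12 = 25
ES_F = max(EF_A=4, EF_B=14, EF_D=18, EF_E=25) = 25; EF_F = 25+14 = 39
Expected project duration μ = 39 days. Critical path: C → E → F.

Variances on critical path: σ²_C=1.000, σ²_E=2.778, σ²_F=1.778.
Largest is σ²_E = 2.778.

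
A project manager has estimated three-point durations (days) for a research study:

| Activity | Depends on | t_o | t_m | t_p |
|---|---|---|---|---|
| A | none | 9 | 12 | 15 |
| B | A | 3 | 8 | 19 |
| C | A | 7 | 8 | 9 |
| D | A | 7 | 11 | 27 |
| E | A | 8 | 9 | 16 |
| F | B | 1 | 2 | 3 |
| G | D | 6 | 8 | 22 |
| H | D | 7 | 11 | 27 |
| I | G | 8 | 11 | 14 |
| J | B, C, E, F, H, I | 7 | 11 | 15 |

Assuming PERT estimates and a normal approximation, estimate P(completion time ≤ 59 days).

0.665

te_A = (9 + 4·12 + 15)/6 = 72/6 = 12; σ²_A = ((15−9)/6)² = 1.000
te_B = (3 + 4·8 + 19)/6 = 54/6 = 9; σ²_B = ((19−3)/6)² = 7.111
te_C = (7 + 4·8 + 9)/6 = 48/6 = 8; σ²_C = ((9−7)/6)² = 0.111
te_D = (7 + 4·11 + 27)/6 = 78/6 = 13; σ²_D = ((27−7)/6)² = 11.111
te_E = (8 + 4·9 + 16)/6 = 60/6 = 10; σ²_E = ((16−8)/6)² = 1.778
te_F = (1 + 4·2 + 3)/6 = 12/6 = 2; σ²_F = ((3−1)/6)² = 0.111
te_G = (6 + 4·8 + 22)/6 = 60/6 = 10; σ²_G = ((22−6)/6)² = 7.111
te_H = (7 + 4·11 + 27)/6 = 78/6 = 13; σ²_H = ((27−7)/6)² = 11.111
te_I = (8 + 4·11 + 14)/6 = 66/6 = 11; σ²_I = ((14−8)/6)² = 1.000
te_J = (7 + 4·11 + 15)/6 = 66/6 = 11; σ²_J = ((15−7)/6)² = 1.778

Forward pass:
ES_A = 0; EF_A = 12
ES_B = 12; EF_B = 12+9 = 21
ES_C = 12; EF_C = 12+8 = 20
ES_D = 12; EF_D = 12+13 = 25
ES_E = 12; EF_E = 12+10 = 22
ES_F = 21; EF_F = 21+2 = 23
ES_G = 25; EF_G = 25+10 = 35
ES_H = 25; EF_H = 25+13 = 38
ES_I = 35; EF_I = 35+11 = 46
ES_J = max(EF_B=21, EF_C=20, EF_E=22, EF_F=23, EF_H=38, EF_I=46) = 46; EF_J = 46+11 = 57
Expected project duration μ = 57 days. Critical path: A → D → G → I → J.

Variance along critical path = 1.000 + 11.111 + 7.111 + 1.000 + 1.778 = 22.000; σ = √22.000 = 4.690 days.
Z = (59 − 57) / 4.690 = 0.426
P(T ≤ 59) = Φ(0.426) ≈ 0.665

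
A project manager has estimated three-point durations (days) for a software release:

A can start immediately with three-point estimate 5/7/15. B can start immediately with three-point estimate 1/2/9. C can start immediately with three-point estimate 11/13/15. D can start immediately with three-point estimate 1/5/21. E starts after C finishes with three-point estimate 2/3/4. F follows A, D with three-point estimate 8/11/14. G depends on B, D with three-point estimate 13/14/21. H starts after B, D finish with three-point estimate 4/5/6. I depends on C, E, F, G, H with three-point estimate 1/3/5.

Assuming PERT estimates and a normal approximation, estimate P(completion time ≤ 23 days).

0.292

te_A = (5 + 4·7 + 15)/6 = 48/6 = 8; σ²_A = ((15−5)/6)² = 2.778
te_B = (1 + 4·2 + 9)/6 = 18/6 = 3; σ²_B = ((9−1)/6)² = 1.778
te_C = (11 + 4·13 + 15)/6 = 78/6 = 13; σ²_C = ((15−11)/6)² = 0.444
te_D = (1 + 4·5 + 21)/6 = 42/6 = 7; σ²_D = ((21−1)/6)² = 11.111
te_E = (2 + 4·3 + 4)/6 = 18/6 = 3; σ²_E = ((4−2)/6)² = 0.111
te_F = (8 + 4·11 + 14)/6 = 66/6 = 11; σ²_F = ((14−8)/6)² = 1.000
te_G = (13 + 4·14 + 21)/6 = 90/6 = 15; σ²_G = ((21−13)/6)² = 1.778
te_H = (4 + 4·5 + 6)/6 = 30/6 = 5; σ²_H = ((6−4)/6)² = 0.111
te_I = (1 + 4·3 + 5)/6 = 18/6 = 3; σ²_I = ((5−1)/6)² = 0.444

Forward pass:
ES_A = 0; EF_A = 8
ES_B = 0; EF_B = 3
ES_C = 0; EF_C = 13
ES_D = 0; EF_D = 7
ES_E = 13; EF_E = 13+3 = 16
ES_F = max(EF_A=8, EF_D=7) = 8; EF_F = 8+11 = 19
ES_G = max(EF_B=3, EF_D=7) = 7; EF_G = 7+15 = 22
ES_H = max(EF_B=3, EF_D=7) = 7; EF_H = 7+5 = 12
ES_I = max(EF_C=13, EF_E=16, EF_F=19, EF_G=22, EF_H=12) = 22; EF_I = 22+3 = 25
Expected project duration μ = 25 days. Critical path: D → G → I.

Variance along critical path = 11.111 + 1.778 + 0.444 = 13.333; σ = √13.333 = 3.651 days.
Z = (23 − 25) / 3.651 = -0.548
P(T ≤ 23) = Φ(-0.548) ≈ 0.292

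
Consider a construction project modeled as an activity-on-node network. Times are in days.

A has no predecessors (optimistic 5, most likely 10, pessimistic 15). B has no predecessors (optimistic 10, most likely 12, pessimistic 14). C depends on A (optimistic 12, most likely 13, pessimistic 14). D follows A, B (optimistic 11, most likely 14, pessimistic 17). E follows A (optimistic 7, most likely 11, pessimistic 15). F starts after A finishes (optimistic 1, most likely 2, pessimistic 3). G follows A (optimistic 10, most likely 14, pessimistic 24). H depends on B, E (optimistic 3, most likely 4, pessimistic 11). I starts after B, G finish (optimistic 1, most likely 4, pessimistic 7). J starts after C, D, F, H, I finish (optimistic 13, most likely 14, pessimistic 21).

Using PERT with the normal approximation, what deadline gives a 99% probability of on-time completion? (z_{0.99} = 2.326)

te_A = (5 + 4·10 + 15)/6 = 60/6 = 10; σ²_A = ((15−5)/6)² = 2.778
te_B = (10 + 4·12 + 14)/6 = 72/6 = 12; σ²_B = ((14−10)/6)² = 0.444
te_C = (12 + 4·13 + 14)/6 = 78/6 = 13; σ²_C = ((14−12)/6)² = 0.111
te_D = (11 + 4·14 + 17)/6 = 84/6 = 14; σ²_D = ((17−11)/6)² = 1.000
te_E = (7 + 4·11 + 15)/6 = 66/6 = 11; σ²_E = ((15−7)/6)² = 1.778
te_F = (1 + 4·2 + 3)/6 = 12/6 = 2; σ²_F = ((3−1)/6)² = 0.111
te_G = (10 + 4·14 + 24)/6 = 90/6 = 15; σ²_G = ((24−10)/6)² = 5.444
te_H = (3 + 4·4 + 11)/6 = 30/6 = 5; σ²_H = ((11−3)/6)² = 1.778
te_I = (1 + 4·4 + 7)/6 = 24/6 = 4; σ²_I = ((7−1)/6)² = 1.000
te_J = (13 + 4·14 + 21)/6 = 90/6 = 15; σ²_J = ((21−13)/6)² = 1.778

Forward pass:
ES_A = 0; EF_A = 10
ES_B = 0; EF_B = 12
ES_C = 10; EF_C = 10+13 = 23
ES_D = max(EF_A=10, EF_B=12) = 12; EF_D = 12+14 = 26
ES_E = 10; EF_E = 10+11 = 21
ES_F = 10; EF_F = 10+2 = 12
ES_G = 10; EF_G = 10+15 = 25
ES_H = max(EF_B=12, EF_E=21) = 21; EF_H = 21+5 = 26
ES_I = max(EF_B=12, EF_G=25) = 25; EF_I = 25+4 = 29
ES_J = max(EF_C=23, EF_D=26, EF_F=12, EF_H=26, EF_I=29) = 29; EF_J = 29+15 = 44
Expected project duration μ = 44 days. Critical path: A → G → I → J.

Variance along critical path = 2.778 + 5.444 + 1.000 + 1.778 = 11.000; σ = 3.317 days.
D = μ + z·σ = 44 + 2.326·3.317 = 51.7 days

51.7 days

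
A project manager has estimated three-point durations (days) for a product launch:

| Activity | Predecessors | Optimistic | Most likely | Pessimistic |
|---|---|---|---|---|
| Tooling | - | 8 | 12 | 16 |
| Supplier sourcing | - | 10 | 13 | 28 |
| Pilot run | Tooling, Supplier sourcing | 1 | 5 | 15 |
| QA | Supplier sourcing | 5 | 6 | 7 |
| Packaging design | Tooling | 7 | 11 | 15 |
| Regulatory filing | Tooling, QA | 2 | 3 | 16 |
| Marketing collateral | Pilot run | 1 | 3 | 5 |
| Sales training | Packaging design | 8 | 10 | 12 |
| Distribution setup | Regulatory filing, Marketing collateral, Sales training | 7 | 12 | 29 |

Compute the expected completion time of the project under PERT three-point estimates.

te_Tooling = (8 + 4·12 + 16)/6 = 72/6 = 12
te_Supplier sourcing = (10 + 4·13 + 28)/6 = 90/6 = 15
te_Pilot run = (1 + 4·5 + 15)/6 = 36/6 = 6
te_QA = (5 + 4·6 + 7)/6 = 36/6 = 6
te_Packaging design = (7 + 4·11 + 15)/6 = 66/6 = 11
te_Regulatory filing = (2 + 4·3 + 16)/6 = 30/6 = 5
te_Marketing collateral = (1 + 4·3 + 5)/6 = 18/6 = 3
te_Sales training = (8 + 4·10 + 12)/6 = 60/6 = 10
te_Distribution setup = (7 + 4·12 + 29)/6 = 84/6 = 14

Forward pass:
ES_Tooling = 0; EF_Tooling = 12
ES_Supplier sourcing = 0; EF_Supplier sourcing = 15
ES_Pilot run = max(EF_Tooling=12, EF_Supplier sourcing=15) = 15; EF_Pilot run = 15+6 = 21
ES_QA = 15; EF_QA = 15+6 = 21
ES_Packaging design = 12; EF_Packaging design = 12+11 = 23
ES_Regulatory filing = max(EF_Tooling=12, EF_QA=21) = 21; EF_Regulatory filing = 21+5 = 26
ES_Marketing collateral = 21; EF_Marketing collateral = 21+3 = 24
ES_Sales training = 23; EF_Sales training = 23+10 = 33
ES_Distribution setup = max(EF_Regulatory filing=26, EF_Marketing collateral=24, EF_Sales training=33) = 33; EF_Distribution setup = 33+14 = 47
Expected project duration μ = 47 days. Critical path: Tooling → Packaging design → Sales training → Distribution setup.

47 days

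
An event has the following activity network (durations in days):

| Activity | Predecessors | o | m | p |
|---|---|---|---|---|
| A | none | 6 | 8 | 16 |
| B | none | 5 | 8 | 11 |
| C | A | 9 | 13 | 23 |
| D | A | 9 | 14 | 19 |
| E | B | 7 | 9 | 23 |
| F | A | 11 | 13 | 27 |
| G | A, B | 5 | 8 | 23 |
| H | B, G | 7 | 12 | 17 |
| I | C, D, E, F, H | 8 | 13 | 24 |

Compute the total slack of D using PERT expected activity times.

8 days

te_A = (6 + 4·8 + 16)/6 = 54/6 = 9
te_B = (5 + 4·8 + 11)/6 = 48/6 = 8
te_C = (9 + 4·13 + 23)/6 = 84/6 = 14
te_D = (9 + 4·14 + 19)/6 = 84/6 = 14
te_E = (7 + 4·9 + 23)/6 = 66/6 = 11
te_F = (11 + 4·13 + 27)/6 = 90/6 = 15
te_G = (5 + 4·8 + 23)/6 = 60/6 = 10
te_H = (7 + 4·12 + 17)/6 = 72/6 = 12
te_I = (8 + 4·13 + 24)/6 = 84/6 = 14

Forward pass:
ES_A = 0; EF_A = 9
ES_B = 0; EF_B = 8
ES_C = 9; EF_C = 9+14 = 23
ES_D = 9; EF_D = 9+14 = 23
ES_E = 8; EF_E = 8+11 = 19
ES_F = 9; EF_F = 9+15 = 24
ES_G = max(EF_A=9, EF_B=8) = 9; EF_G = 9+10 = 19
ES_H = max(EF_B=8, EF_G=19) = 19; EF_H = 19+12 = 31
ES_I = max(EF_C=23, EF_D=23, EF_E=19, EF_F=24, EF_H=31) = 31; EF_I = 31+14 = 45
Expected project duration μ = 45 days. Critical path: A → G → H → I.

Backward pass:
LF_I = 45; LS_I = 45−14 = 31
LF_H = LS_I = 31; LS_H = 31−12 = 19
LF_G = LS_H = 19; LS_G = 19−10 = 9
LF_F = LS_I = 31; LS_F = 31−15 = 16
LF_E = LS_I = 31; LS_E = 31−11 = 20
LF_D = LS_I = 31; LS_D = 31−14 = 17
LF_C = LS_I = 31; LS_C = 31−14 = 17
LF_B = min(LS_E=20, LS_G=9, LS_H=19) = 9; LS_B = 9−8 = 1
LF_A = min(LS_C=17, LS_D=17, LS_F=16, LS_G=9) = 9; LS_A = 9−9 = 0
Slack_D = LS_D − ES_D = 17 − 9 = 8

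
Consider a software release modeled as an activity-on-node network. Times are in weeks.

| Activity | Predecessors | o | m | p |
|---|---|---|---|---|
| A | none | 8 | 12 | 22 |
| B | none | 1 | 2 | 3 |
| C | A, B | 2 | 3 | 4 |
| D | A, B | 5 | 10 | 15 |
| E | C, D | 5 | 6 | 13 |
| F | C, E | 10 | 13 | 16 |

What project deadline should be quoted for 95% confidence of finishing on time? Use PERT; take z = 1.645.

te_A = (8 + 4·12 + 22)/6 = 78/6 = 13; σ²_A = ((22−8)/6)² = 5.444
te_B = (1 + 4·2 + 3)/6 = 12/6 = 2; σ²_B = ((3−1)/6)² = 0.111
te_C = (2 + 4·3 + 4)/6 = 18/6 = 3; σ²_C = ((4−2)/6)² = 0.111
te_D = (5 + 4·10 + 15)/6 = 60/6 = 10; σ²_D = ((15−5)/6)² = 2.778
te_E = (5 + 4·6 + 13)/6 = 42/6 = 7; σ²_E = ((13−5)/6)² = 1.778
te_F = (10 + 4·13 + 16)/6 = 78/6 = 13; σ²_F = ((16−10)/6)² = 1.000

Forward pass:
ES_A = 0; EF_A = 13
ES_B = 0; EF_B = 2
ES_C = max(EF_A=13, EF_B=2) = 13; EF_C = 13+3 = 16
ES_D = max(EF_A=13, EF_B=2) = 13; EF_D = 13+10 = 23
ES_E = max(EF_C=16, EF_D=23) = 23; EF_E = 23+7 = 30
ES_F = max(EF_C=16, EF_E=30) = 30; EF_F = 30+13 = 43
Expected project duration μ = 43 weeks. Critical path: A → D → E → F.

Variance along critical path = 5.444 + 2.778 + 1.778 + 1.000 = 11.000; σ = 3.317 weeks.
D = μ + z·σ = 43 + 1.645·3.317 = 48.5 weeks

48.5 weeks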